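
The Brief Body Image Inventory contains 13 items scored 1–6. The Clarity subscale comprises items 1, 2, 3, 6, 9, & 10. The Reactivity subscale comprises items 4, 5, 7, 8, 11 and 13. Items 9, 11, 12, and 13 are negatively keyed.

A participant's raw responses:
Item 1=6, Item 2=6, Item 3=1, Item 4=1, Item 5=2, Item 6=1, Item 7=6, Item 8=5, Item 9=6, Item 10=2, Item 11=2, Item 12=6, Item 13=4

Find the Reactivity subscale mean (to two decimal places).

3.67

Reactivity items: 4, 5, 7, 8, 11, 13.
Of these, items 11 and 13 are negatively keyed; on a 1–6 scale, reversed = 7 − raw.
  item 4: 1
  item 5: 2
  item 7: 6
  item 8: 5
  item 11: 7 − 2 = 5
  item 13: 7 − 4 = 3
Sum = 1 + 2 + 6 + 5 + 5 + 3 = 22
Mean = 22 / 6 = 3.67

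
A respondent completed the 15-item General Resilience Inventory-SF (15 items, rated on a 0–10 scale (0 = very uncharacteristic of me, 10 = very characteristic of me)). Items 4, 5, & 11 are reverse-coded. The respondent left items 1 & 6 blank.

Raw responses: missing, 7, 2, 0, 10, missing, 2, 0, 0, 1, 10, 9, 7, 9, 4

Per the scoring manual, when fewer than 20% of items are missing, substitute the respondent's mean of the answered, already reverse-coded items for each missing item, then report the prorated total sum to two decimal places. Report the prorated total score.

Reverse-coded (reversed = (0+10) − raw = 10 − raw):
  item 4: 10 − 0 = 10
  item 5: 10 − 10 = 0
  item 11: 10 − 10 = 0
Completed scored items (13 of 15): 7, 2, 10, 0, 2, 0, 0, 1, 0, 9, 7, 9, 4; sum = 51.
Person mean = 51 / 13 ≈ 3.9231
Prorated total = (51 / 13) × 15 = 58.85 (to 2 dp)

58.85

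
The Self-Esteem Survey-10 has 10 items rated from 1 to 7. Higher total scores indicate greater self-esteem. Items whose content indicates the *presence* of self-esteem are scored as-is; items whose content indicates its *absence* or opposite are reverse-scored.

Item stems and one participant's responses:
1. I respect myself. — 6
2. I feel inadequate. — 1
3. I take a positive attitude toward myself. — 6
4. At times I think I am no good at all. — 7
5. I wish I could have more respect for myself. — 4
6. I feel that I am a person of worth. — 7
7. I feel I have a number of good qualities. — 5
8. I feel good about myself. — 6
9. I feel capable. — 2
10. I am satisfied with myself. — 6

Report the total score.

Items 2, 4, 5 describe the absence/opposite of self-esteem → reverse-score.
reversed = (1+7) − raw = 8 − raw.
  item 1: 6
  item 2: 8 − 1 = 7
  item 3: 6
  item 4: 8 − 7 = 1
  item 5: 8 − 4 = 4
  item 6: 7
  item 7: 5
  item 8: 6
  item 9: 2
  item 10: 6
Total = 6 + 7 + 6 + 1 + 4 + 7 + 5 + 6 + 2 + 6 = 50

50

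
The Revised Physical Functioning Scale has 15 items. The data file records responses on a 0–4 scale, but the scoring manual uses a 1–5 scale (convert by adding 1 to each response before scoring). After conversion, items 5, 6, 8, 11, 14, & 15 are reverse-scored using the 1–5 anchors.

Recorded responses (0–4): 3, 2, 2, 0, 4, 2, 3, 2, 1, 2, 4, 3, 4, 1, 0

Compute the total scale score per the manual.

Convert to 1–5: 4, 3, 3, 1, 5, 3, 4, 3, 2, 3, 5, 4, 5, 2, 1
Reverse-coded (reversed = (1+5) − raw = 6 − raw):
  item 5: 6 − 5 = 1
  item 6: 6 − 3 = 3
  item 8: 6 − 3 = 3
  item 11: 6 − 5 = 1
  item 14: 6 − 2 = 4
  item 15: 6 − 1 = 5
Scored: 4, 3, 3, 1, 1, 3, 4, 3, 2, 3, 1, 4, 5, 4, 5
Total = 46

46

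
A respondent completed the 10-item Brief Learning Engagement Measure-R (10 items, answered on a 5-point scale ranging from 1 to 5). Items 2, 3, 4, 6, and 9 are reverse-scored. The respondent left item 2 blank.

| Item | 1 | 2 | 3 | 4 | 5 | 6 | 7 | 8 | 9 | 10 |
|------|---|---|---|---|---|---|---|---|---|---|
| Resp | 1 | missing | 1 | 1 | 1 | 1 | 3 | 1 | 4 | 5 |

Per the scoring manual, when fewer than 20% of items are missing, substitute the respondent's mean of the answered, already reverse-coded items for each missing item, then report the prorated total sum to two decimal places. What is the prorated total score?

31.11

Reverse-coded (on a 1–5 scale, reversed = 6 − raw):
  item 3: 6 − 1 = 5
  item 4: 6 − 1 = 5
  item 6: 6 − 1 = 5
  item 9: 6 − 4 = 2
Completed scored items (9 of 10): 1, 5, 5, 1, 5, 3, 1, 2, 5; sum = 28.
Person mean = 28 / 9 ≈ 3.1111
Prorated total = (28 / 9) × 10 = 31.11 (to 2 dp)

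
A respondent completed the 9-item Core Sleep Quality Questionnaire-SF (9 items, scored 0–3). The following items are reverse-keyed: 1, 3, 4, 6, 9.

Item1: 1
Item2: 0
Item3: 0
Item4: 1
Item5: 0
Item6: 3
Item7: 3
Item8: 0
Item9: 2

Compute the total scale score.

Reversing items 1, 3, 4, 6, and 9 with 3 − raw:
Total = (3−1) + 0 + (3−0) + (3−1) + 0 + (3−3) + 3 + 0 + (3−2)
      = 2 + 0 + 3 + 2 + 0 + 0 + 3 + 0 + 1 = 11

11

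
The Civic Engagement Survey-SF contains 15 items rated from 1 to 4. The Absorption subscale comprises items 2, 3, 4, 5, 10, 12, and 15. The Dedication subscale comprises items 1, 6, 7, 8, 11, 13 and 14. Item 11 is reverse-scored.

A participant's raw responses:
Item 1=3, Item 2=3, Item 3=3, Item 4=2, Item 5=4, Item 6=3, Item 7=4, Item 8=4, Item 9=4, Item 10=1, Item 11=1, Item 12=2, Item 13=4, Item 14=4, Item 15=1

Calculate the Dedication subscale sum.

Dedication items: 1, 6, 7, 8, 11, 13, 14.
Of these, item 11 is reverse-scored; reverse-coded value = 5 − response.
  item 1: 3
  item 6: 3
  item 7: 4
  item 8: 4
  item 11: 5 − 1 = 4
  item 13: 4
  item 14: 4
Sum = 3 + 3 + 4 + 4 + 4 + 4 + 4 = 26

26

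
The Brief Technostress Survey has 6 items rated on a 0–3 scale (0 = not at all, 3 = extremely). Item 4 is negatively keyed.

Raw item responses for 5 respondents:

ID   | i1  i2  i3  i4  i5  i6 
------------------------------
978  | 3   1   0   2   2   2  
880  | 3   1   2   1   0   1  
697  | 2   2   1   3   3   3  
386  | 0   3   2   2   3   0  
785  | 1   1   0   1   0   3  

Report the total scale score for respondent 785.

Respondent 785 raw: 1, 1, 0, 1, 0, 3.
Reverse-coded (reversed = (0+3) − raw = 3 − raw):
  item 1: 1
  item 2: 1
  item 3: 0
  item 4: 3 − 1 = 2
  item 5: 0
  item 6: 3
Sum = 1 + 1 + 0 + 2 + 0 + 3 = 7

7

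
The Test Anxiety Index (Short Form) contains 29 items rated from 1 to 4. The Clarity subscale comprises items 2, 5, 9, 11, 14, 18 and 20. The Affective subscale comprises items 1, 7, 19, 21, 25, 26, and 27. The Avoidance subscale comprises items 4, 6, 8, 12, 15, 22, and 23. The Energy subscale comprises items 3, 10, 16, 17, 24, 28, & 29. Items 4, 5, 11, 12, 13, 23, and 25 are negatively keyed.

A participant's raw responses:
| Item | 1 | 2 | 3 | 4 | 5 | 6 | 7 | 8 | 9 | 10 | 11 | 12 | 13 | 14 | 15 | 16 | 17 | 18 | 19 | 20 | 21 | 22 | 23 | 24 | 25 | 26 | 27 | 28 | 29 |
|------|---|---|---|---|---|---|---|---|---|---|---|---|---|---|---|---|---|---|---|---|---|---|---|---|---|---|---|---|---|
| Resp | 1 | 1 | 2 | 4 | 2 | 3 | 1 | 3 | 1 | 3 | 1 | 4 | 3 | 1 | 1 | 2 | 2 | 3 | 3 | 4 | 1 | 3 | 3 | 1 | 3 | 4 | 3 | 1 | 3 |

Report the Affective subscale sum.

15

Affective items: 1, 7, 19, 21, 25, 26, 27.
Of these, item 25 is negatively keyed; on a 1–4 scale, reversed = 5 − raw.
  item 1: 1
  item 7: 1
  item 19: 3
  item 21: 1
  item 25: 5 − 3 = 2
  item 26: 4
  item 27: 3
Sum = 1 + 1 + 3 + 1 + 2 + 4 + 3 = 15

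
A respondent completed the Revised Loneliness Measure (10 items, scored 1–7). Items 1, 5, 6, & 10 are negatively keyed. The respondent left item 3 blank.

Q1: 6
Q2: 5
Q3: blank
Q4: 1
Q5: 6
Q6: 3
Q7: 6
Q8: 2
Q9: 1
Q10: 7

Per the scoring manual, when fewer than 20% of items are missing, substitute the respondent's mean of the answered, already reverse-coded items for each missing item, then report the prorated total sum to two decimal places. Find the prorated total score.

27.78

Reverse-coded (reverse-coded value = 8 − response):
  item 1: 8 − 6 = 2
  item 5: 8 − 6 = 2
  item 6: 8 − 3 = 5
  item 10: 8 − 7 = 1
Completed scored items (9 of 10): 2, 5, 1, 2, 5, 6, 2, 1, 1; sum = 25.
Person mean = 25 / 9 ≈ 2.7778
Prorated total = (25 / 9) × 10 = 27.78 (to 2 dp)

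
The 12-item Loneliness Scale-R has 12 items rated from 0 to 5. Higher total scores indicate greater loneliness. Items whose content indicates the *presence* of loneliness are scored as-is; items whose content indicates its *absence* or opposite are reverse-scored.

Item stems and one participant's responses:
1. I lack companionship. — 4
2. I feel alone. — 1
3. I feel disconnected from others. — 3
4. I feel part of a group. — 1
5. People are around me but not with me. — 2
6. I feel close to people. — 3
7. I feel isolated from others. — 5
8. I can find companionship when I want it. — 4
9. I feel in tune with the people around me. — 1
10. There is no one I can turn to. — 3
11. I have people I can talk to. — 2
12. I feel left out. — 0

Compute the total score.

32

Items 4, 6, 8, 9, 11 describe the absence/opposite of loneliness → reverse-score.
reversed = (0+5) − raw = 5 − raw.
  item 1: 4
  item 2: 1
  item 3: 3
  item 4: 5 − 1 = 4
  item 5: 2
  item 6: 5 − 3 = 2
  item 7: 5
  item 8: 5 − 4 = 1
  item 9: 5 − 1 = 4
  item 10: 3
  item 11: 5 − 2 = 3
  item 12: 0
Total = 4 + 1 + 3 + 4 + 2 + 2 + 5 + 1 + 4 + 3 + 3 + 0 = 32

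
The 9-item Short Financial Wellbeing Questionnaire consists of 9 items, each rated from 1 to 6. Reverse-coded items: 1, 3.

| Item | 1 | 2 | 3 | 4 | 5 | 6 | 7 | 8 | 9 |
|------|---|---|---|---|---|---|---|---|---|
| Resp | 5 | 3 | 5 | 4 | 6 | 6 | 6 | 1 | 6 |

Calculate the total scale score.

36

Reversing items 1 & 3 with 7 − raw:
Total = (7−5) + 3 + (7−5) + 4 + 6 + 6 + 6 + 1 + 6
      = 2 + 3 + 2 + 4 + 6 + 6 + 6 + 1 + 6 = 36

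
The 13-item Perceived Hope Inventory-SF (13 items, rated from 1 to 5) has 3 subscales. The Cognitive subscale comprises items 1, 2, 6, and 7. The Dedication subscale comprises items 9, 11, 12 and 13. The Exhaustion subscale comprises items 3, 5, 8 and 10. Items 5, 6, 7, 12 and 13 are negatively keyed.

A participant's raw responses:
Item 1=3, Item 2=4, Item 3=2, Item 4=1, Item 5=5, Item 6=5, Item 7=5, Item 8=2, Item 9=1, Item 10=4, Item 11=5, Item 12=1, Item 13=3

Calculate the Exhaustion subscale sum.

Exhaustion items: 3, 5, 8, 10.
Of these, item 5 is negatively keyed; reverse-coded value = 6 − response.
  item 3: 2
  item 5: 6 − 5 = 1
  item 8: 2
  item 10: 4
Sum = 2 + 1 + 2 + 4 = 9

9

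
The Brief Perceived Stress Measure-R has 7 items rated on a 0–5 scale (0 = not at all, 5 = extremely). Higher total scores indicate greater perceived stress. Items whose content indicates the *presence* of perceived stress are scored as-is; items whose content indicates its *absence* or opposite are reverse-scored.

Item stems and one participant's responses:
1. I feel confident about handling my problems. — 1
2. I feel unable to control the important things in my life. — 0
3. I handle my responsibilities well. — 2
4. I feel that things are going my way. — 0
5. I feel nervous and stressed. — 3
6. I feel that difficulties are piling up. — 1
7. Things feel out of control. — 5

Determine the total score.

Items 1, 3, 4 describe the absence/opposite of perceived stress → reverse-score.
on a 0–5 scale, reversed = 5 − raw.
  item 1: 5 − 1 = 4
  item 2: 0
  item 3: 5 − 2 = 3
  item 4: 5 − 0 = 5
  item 5: 3
  item 6: 1
  item 7: 5
Total = 4 + 0 + 3 + 5 + 3 + 1 + 5 = 21

21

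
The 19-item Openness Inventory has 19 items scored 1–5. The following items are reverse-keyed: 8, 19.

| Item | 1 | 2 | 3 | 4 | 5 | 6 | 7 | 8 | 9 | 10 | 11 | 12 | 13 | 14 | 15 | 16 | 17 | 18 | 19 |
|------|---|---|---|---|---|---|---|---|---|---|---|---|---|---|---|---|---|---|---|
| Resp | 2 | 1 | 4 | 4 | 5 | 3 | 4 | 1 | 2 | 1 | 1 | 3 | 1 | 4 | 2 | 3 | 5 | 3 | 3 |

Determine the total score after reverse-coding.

56

Reversing items 8 & 19 with 6 − raw:
Total = 2 + 1 + 4 + 4 + 5 + 3 + 4 + (6−1) + 2 + 1 + 1 + 3 + 1 + 4 + 2 + 3 + 5 + 3 + (6−3)
      = 2 + 1 + 4 + 4 + 5 + 3 + 4 + 5 + 2 + 1 + 1 + 3 + 1 + 4 + 2 + 3 + 5 + 3 + 3 = 56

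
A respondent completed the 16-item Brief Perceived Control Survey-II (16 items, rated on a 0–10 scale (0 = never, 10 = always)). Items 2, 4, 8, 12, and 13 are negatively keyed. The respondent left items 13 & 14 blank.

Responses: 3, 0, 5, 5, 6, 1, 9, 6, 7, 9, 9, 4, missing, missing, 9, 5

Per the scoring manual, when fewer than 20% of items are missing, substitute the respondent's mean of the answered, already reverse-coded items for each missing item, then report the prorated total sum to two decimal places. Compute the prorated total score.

100.57

Reverse-coded (reversed = (0+10) − raw = 10 − raw):
  item 2: 10 − 0 = 10
  item 4: 10 − 5 = 5
  item 8: 10 − 6 = 4
  item 12: 10 − 4 = 6
Completed scored items (14 of 16): 3, 10, 5, 5, 6, 1, 9, 4, 7, 9, 9, 6, 9, 5; sum = 88.
Person mean = 88 / 14 ≈ 6.2857
Prorated total = (88 / 14) × 16 = 100.57 (to 2 dp)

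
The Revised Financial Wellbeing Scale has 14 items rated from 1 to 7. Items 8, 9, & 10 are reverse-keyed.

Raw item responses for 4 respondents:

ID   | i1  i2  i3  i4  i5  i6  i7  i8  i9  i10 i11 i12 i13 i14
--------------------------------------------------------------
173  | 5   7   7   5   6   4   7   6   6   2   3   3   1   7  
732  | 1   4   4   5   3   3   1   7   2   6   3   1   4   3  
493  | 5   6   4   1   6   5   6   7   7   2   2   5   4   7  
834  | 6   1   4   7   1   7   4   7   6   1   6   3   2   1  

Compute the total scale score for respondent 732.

Respondent 732 raw: 1, 4, 4, 5, 3, 3, 1, 7, 2, 6, 3, 1, 4, 3.
Reverse-coded (reversed = (1+7) − raw = 8 − raw):
  item 1: 1
  item 2: 4
  item 3: 4
  item 4: 5
  item 5: 3
  item 6: 3
  item 7: 1
  item 8: 8 − 7 = 1
  item 9: 8 − 2 = 6
  item 10: 8 − 6 = 2
  item 11: 3
  item 12: 1
  item 13: 4
  item 14: 3
Sum = 1 + 4 + 4 + 5 + 3 + 3 + 1 + 1 + 6 + 2 + 3 + 1 + 4 + 3 = 41

41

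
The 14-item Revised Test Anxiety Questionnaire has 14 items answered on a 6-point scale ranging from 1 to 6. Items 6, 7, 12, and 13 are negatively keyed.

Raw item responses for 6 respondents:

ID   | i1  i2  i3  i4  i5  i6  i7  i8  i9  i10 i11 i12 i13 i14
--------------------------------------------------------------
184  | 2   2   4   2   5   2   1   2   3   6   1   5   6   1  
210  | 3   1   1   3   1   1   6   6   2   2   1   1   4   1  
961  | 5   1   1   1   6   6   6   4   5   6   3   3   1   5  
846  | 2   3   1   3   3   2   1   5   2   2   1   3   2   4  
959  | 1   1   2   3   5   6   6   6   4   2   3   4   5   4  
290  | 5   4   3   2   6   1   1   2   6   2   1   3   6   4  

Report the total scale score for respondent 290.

52

Respondent 290 raw: 5, 4, 3, 2, 6, 1, 1, 2, 6, 2, 1, 3, 6, 4.
Reverse-coded (reverse-coded value = 7 − response):
  item 1: 5
  item 2: 4
  item 3: 3
  item 4: 2
  item 5: 6
  item 6: 7 − 1 = 6
  item 7: 7 − 1 = 6
  item 8: 2
  item 9: 6
  item 10: 2
  item 11: 1
  item 12: 7 − 3 = 4
  item 13: 7 − 6 = 1
  item 14: 4
Sum = 5 + 4 + 3 + 2 + 6 + 6 + 6 + 2 + 6 + 2 + 1 + 4 + 1 + 4 = 52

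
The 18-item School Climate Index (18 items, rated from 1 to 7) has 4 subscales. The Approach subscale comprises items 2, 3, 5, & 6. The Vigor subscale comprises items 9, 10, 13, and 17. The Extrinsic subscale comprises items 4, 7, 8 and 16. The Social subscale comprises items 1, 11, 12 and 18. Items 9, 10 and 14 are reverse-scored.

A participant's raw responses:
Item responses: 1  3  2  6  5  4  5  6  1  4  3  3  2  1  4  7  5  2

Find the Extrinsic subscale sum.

24

Extrinsic items: 4, 7, 8, 16.
  item 4: 6
  item 7: 5
  item 8: 6
  item 16: 7
Sum = 6 + 5 + 6 + 7 = 24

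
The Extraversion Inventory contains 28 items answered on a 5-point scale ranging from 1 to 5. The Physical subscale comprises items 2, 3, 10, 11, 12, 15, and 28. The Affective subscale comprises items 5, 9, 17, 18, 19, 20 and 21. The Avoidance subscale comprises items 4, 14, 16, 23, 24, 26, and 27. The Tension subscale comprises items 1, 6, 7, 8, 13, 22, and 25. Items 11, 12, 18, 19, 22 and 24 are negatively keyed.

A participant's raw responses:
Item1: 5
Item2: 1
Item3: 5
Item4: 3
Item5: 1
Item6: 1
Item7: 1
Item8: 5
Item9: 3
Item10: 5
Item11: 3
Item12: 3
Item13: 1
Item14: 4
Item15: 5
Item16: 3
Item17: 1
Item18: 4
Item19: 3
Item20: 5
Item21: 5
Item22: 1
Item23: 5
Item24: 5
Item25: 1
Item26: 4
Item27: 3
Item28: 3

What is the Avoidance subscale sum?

Avoidance items: 4, 14, 16, 23, 24, 26, 27.
Of these, item 24 is negatively keyed; reversed = (1+5) − raw = 6 − raw.
  item 4: 3
  item 14: 4
  item 16: 3
  item 23: 5
  item 24: 6 − 5 = 1
  item 26: 4
  item 27: 3
Sum = 3 + 4 + 3 + 5 + 1 + 4 + 3 = 23

23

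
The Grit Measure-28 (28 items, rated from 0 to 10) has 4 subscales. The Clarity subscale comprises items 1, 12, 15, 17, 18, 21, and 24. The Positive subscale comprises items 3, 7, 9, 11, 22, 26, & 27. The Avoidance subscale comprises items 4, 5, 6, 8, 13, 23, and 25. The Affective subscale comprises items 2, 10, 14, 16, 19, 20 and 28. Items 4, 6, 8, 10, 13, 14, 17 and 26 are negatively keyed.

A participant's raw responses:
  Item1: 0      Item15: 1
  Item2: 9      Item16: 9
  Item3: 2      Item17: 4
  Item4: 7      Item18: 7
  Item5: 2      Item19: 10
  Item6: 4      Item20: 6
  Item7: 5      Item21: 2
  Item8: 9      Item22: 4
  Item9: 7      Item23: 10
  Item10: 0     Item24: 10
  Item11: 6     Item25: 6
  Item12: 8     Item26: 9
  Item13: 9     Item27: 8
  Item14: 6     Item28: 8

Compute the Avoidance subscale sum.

29

Avoidance items: 4, 5, 6, 8, 13, 23, 25.
Of these, items 4, 6, 8, and 13 are negatively keyed; reversed = (0+10) − raw = 10 − raw.
  item 4: 10 − 7 = 3
  item 5: 2
  item 6: 10 − 4 = 6
  item 8: 10 − 9 = 1
  item 13: 10 − 9 = 1
  item 23: 10
  item 25: 6
Sum = 3 + 2 + 6 + 1 + 1 + 10 + 6 = 29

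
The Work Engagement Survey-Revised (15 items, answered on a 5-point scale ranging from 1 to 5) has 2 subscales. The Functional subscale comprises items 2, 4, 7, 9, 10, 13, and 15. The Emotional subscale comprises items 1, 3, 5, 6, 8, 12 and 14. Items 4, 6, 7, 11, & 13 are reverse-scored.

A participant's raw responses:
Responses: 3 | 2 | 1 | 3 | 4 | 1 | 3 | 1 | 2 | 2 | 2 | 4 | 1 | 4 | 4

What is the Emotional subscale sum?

Emotional items: 1, 3, 5, 6, 8, 12, 14.
Of these, item 6 is reverse-scored; on a 1–5 scale, reversed = 6 − raw.
  item 1: 3
  item 3: 1
  item 5: 4
  item 6: 6 − 1 = 5
  item 8: 1
  item 12: 4
  item 14: 4
Sum = 3 + 1 + 4 + 5 + 1 + 4 + 4 = 22

22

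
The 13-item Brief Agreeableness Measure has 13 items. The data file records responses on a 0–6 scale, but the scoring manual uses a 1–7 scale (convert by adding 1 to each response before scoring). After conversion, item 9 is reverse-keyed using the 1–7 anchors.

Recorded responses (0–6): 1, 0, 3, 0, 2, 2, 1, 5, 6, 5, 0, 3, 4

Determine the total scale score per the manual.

39

Convert to 1–7: 2, 1, 4, 1, 3, 3, 2, 6, 7, 6, 1, 4, 5
Reverse-coded (on a 1–7 scale, reversed = 8 − raw):
  item 9: 8 − 7 = 1
Scored: 2, 1, 4, 1, 3, 3, 2, 6, 1, 6, 1, 4, 5
Total = 39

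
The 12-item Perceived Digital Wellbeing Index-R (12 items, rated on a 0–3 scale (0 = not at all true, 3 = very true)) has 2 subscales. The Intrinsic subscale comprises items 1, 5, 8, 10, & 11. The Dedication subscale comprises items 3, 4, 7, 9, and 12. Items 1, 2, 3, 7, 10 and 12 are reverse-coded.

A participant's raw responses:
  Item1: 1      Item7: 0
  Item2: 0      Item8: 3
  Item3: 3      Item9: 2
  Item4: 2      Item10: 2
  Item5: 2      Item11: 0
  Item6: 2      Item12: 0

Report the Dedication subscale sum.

10

Dedication items: 3, 4, 7, 9, 12.
Of these, items 3, 7, & 12 are reverse-coded; reversed = (0+3) − raw = 3 − raw.
  item 3: 3 − 3 = 0
  item 4: 2
  item 7: 3 − 0 = 3
  item 9: 2
  item 12: 3 − 0 = 3
Sum = 0 + 2 + 3 + 2 + 3 = 10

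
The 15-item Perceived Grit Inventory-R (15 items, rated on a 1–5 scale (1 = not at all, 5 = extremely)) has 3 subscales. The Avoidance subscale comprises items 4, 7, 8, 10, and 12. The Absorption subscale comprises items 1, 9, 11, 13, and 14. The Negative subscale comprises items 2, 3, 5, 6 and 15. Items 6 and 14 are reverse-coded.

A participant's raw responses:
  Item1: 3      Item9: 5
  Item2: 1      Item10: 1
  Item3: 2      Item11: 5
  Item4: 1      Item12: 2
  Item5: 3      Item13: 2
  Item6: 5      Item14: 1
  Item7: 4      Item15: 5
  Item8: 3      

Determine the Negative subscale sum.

12

Negative items: 2, 3, 5, 6, 15.
Of these, item 6 is reverse-coded; reversed = (1+5) − raw = 6 − raw.
  item 2: 1
  item 3: 2
  item 5: 3
  item 6: 6 − 5 = 1
  item 15: 5
Sum = 1 + 2 + 3 + 1 + 5 = 12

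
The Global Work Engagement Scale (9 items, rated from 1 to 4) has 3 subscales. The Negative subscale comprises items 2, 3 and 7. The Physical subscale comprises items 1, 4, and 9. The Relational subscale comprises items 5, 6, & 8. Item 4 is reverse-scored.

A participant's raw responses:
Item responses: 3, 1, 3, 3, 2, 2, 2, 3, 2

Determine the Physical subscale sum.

Physical items: 1, 4, 9.
Of these, item 4 is reverse-scored; reverse-coded value = 5 − response.
  item 1: 3
  item 4: 5 − 3 = 2
  item 9: 2
Sum = 3 + 2 + 2 = 7

7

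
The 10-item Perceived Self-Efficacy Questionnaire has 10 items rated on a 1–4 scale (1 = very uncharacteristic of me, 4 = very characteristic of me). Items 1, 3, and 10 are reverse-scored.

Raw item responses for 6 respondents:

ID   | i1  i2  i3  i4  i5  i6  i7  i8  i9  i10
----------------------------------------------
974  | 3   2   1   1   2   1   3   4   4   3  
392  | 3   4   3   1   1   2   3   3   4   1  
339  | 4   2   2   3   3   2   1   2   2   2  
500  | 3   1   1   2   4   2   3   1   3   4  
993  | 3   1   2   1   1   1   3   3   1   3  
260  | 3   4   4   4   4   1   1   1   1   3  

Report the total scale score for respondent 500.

23

Respondent 500 raw: 3, 1, 1, 2, 4, 2, 3, 1, 3, 4.
Reverse-coded (reverse-coded value = 5 − response):
  item 1: 5 − 3 = 2
  item 2: 1
  item 3: 5 − 1 = 4
  item 4: 2
  item 5: 4
  item 6: 2
  item 7: 3
  item 8: 1
  item 9: 3
  item 10: 5 − 4 = 1
Sum = 2 + 1 + 4 + 2 + 4 + 2 + 3 + 1 + 3 + 1 = 23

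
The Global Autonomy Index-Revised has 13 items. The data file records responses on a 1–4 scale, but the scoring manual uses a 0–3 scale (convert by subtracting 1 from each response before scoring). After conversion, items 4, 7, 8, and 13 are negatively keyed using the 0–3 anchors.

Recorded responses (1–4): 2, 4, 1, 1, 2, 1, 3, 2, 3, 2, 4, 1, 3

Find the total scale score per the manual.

Convert to 0–3: 1, 3, 0, 0, 1, 0, 2, 1, 2, 1, 3, 0, 2
Reverse-coded (on a 0–3 scale, reversed = 3 − raw):
  item 4: 3 − 0 = 3
  item 7: 3 − 2 = 1
  item 8: 3 − 1 = 2
  item 13: 3 − 2 = 1
Scored: 1, 3, 0, 3, 1, 0, 1, 2, 2, 1, 3, 0, 1
Total = 18

18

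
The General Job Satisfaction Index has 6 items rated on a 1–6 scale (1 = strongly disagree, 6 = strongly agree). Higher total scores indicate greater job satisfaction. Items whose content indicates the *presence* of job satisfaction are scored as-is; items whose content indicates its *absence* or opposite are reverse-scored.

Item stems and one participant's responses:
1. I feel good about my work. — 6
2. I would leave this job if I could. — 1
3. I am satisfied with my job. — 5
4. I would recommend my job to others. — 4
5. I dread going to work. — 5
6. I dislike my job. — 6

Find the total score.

24

Items 2, 5, 6 describe the absence/opposite of job satisfaction → reverse-score.
on a 1–6 scale, reversed = 7 − raw.
  item 1: 6
  item 2: 7 − 1 = 6
  item 3: 5
  item 4: 4
  item 5: 7 − 5 = 2
  item 6: 7 − 6 = 1
Total = 6 + 6 + 5 + 4 + 2 + 1 = 24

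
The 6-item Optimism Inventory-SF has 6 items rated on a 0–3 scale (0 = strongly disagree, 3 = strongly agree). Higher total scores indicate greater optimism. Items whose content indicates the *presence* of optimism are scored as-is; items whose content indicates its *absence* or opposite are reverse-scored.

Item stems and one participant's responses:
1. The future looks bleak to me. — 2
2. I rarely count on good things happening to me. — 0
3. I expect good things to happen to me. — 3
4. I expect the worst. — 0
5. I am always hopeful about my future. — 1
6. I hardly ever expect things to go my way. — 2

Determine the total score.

12

Items 1, 2, 4, 6 describe the absence/opposite of optimism → reverse-score.
reversed = (0+3) − raw = 3 − raw.
  item 1: 3 − 2 = 1
  item 2: 3 − 0 = 3
  item 3: 3
  item 4: 3 − 0 = 3
  item 5: 1
  item 6: 3 − 2 = 1
Total = 1 + 3 + 3 + 3 + 1 + 1 = 12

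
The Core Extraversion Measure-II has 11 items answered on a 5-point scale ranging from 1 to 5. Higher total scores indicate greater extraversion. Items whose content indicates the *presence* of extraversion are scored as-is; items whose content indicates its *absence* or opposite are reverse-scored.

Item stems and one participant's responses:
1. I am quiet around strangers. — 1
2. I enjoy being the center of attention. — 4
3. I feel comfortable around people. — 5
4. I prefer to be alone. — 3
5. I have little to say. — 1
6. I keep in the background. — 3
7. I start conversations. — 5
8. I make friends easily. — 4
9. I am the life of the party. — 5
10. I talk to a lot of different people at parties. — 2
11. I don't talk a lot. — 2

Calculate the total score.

Items 1, 4, 5, 6, 11 describe the absence/opposite of extraversion → reverse-score.
reverse-coded value = 6 − response.
  item 1: 6 − 1 = 5
  item 2: 4
  item 3: 5
  item 4: 6 − 3 = 3
  item 5: 6 − 1 = 5
  item 6: 6 − 3 = 3
  item 7: 5
  item 8: 4
  item 9: 5
  item 10: 2
  item 11: 6 − 2 = 4
Total = 5 + 4 + 5 + 3 + 5 + 3 + 5 + 4 + 5 + 2 + 4 = 45

45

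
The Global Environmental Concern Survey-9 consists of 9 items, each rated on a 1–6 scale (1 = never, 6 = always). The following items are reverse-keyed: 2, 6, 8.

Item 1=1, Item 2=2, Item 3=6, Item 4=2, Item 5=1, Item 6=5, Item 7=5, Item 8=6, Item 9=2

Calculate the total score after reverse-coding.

Reverse-coded items (on a 1–6 scale, reversed = 7 − raw):
  item 2: 7 − 2 = 5
  item 6: 7 − 5 = 2
  item 8: 7 − 6 = 1
After reverse-coding: 1, 5, 6, 2, 1, 2, 5, 1, 2
Total = 1 + 5 + 6 + 2 + 1 + 2 + 5 + 1 + 2 = 25

25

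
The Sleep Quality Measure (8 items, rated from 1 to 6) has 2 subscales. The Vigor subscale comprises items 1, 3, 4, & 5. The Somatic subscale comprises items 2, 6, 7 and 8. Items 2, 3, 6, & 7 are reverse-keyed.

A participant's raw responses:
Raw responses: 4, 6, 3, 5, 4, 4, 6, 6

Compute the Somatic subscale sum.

Somatic items: 2, 6, 7, 8.
Of these, items 2, 6, & 7 are reverse-keyed; on a 1–6 scale, reversed = 7 − raw.
  item 2: 7 − 6 = 1
  item 6: 7 − 4 = 3
  item 7: 7 − 6 = 1
  item 8: 6
Sum = 1 + 3 + 1 + 6 = 11

11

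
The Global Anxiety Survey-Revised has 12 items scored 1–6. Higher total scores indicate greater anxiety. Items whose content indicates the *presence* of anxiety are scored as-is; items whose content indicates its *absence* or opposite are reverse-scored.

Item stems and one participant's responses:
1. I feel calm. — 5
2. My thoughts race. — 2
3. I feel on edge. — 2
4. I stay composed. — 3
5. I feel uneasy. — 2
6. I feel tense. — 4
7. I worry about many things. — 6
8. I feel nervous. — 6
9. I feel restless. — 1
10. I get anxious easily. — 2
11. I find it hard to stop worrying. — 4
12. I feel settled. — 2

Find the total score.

40

Items 1, 4, 12 describe the absence/opposite of anxiety → reverse-score.
reversed = (1+6) − raw = 7 − raw.
  item 1: 7 − 5 = 2
  item 2: 2
  item 3: 2
  item 4: 7 − 3 = 4
  item 5: 2
  item 6: 4
  item 7: 6
  item 8: 6
  item 9: 1
  item 10: 2
  item 11: 4
  item 12: 7 − 2 = 5
Total = 2 + 2 + 2 + 4 + 2 + 4 + 6 + 6 + 1 + 2 + 4 + 5 = 40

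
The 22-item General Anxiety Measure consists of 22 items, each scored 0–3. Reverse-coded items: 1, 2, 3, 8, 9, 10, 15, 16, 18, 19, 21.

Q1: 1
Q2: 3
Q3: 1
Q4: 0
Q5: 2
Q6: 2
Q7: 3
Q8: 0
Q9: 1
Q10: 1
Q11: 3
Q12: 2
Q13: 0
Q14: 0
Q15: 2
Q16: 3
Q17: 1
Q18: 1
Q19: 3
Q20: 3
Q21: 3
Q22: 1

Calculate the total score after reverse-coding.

31

Reverse-coded items (reverse-coded value = 3 − response):
  item 1: 3 − 1 = 2
  item 2: 3 − 3 = 0
  item 3: 3 − 1 = 2
  item 8: 3 − 0 = 3
  item 9: 3 − 1 = 2
  item 10: 3 − 1 = 2
  item 15: 3 − 2 = 1
  item 16: 3 − 3 = 0
  item 18: 3 − 1 = 2
  item 19: 3 − 3 = 0
  item 21: 3 − 3 = 0
Scored items: 2, 0, 2, 0, 2, 2, 3, 3, 2, 2, 3, 2, 0, 0, 1, 0, 1, 2, 0, 3, 0, 1
Total = 2 + 0 + 2 + 0 + 2 + 2 + 3 + 3 + 2 + 2 + 3 + 2 + 0 + 0 + 1 + 0 + 1 + 2 + 0 + 3 + 0 + 1 = 31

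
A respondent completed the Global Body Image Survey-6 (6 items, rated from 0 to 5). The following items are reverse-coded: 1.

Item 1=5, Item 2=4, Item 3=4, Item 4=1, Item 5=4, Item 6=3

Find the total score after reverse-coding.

Reverse-coded items (on a 0–5 scale, reversed = 5 − raw):
  item 1: 5 − 5 = 0
Scored items: 0, 4, 4, 1, 4, 3
Total = 0 + 4 + 4 + 1 + 4 + 3 = 16

16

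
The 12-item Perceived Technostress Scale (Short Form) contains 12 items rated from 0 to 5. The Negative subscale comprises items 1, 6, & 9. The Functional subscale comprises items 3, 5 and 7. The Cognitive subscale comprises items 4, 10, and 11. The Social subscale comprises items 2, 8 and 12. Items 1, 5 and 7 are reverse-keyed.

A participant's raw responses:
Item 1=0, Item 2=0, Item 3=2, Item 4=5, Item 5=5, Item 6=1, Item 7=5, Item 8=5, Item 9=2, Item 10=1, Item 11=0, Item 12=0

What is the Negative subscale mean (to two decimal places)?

Negative items: 1, 6, 9.
Of these, item 1 is reverse-keyed; on a 0–5 scale, reversed = 5 − raw.
  item 1: 5 − 0 = 5
  item 6: 1
  item 9: 2
Sum = 5 + 1 + 2 = 8
Mean = 8 / 3 = 2.67

2.67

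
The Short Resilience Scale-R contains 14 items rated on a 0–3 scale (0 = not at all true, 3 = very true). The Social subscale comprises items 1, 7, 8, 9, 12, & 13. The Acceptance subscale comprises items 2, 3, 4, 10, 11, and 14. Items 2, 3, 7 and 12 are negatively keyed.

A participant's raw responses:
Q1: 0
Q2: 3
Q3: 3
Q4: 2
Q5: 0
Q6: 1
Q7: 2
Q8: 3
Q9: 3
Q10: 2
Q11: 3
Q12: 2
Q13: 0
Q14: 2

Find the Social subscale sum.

Social items: 1, 7, 8, 9, 12, 13.
Of these, items 7 and 12 are negatively keyed; reverse-coded value = 3 − response.
  item 1: 0
  item 7: 3 − 2 = 1
  item 8: 3
  item 9: 3
  item 12: 3 − 2 = 1
  item 13: 0
Sum = 0 + 1 + 3 + 3 + 1 + 0 = 8

8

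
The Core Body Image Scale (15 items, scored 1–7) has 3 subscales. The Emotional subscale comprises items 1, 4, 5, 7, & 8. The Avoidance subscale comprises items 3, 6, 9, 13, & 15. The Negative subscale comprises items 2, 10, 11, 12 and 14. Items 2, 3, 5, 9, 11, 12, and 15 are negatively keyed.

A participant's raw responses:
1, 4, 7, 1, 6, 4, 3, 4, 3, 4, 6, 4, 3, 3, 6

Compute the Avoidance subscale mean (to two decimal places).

3.00

Avoidance items: 3, 6, 9, 13, 15.
Of these, items 3, 9 and 15 are negatively keyed; on a 1–7 scale, reversed = 8 − raw.
  item 3: 8 − 7 = 1
  item 6: 4
  item 9: 8 − 3 = 5
  item 13: 3
  item 15: 8 − 6 = 2
Sum = 1 + 4 + 5 + 3 + 2 = 15
Mean = 15 / 5 = 3.00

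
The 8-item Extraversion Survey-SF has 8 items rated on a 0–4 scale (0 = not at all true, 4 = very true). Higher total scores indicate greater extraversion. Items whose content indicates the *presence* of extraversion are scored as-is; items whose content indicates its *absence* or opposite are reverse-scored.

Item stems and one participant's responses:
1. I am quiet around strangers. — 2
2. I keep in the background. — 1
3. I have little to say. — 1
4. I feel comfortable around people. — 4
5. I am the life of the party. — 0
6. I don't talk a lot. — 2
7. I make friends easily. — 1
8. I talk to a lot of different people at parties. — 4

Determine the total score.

Items 1, 2, 3, 6 describe the absence/opposite of extraversion → reverse-score.
on a 0–4 scale, reversed = 4 − raw.
  item 1: 4 − 2 = 2
  item 2: 4 − 1 = 3
  item 3: 4 − 1 = 3
  item 4: 4
  item 5: 0
  item 6: 4 − 2 = 2
  item 7: 1
  item 8: 4
Total = 2 + 3 + 3 + 4 + 0 + 2 + 1 + 4 = 19

19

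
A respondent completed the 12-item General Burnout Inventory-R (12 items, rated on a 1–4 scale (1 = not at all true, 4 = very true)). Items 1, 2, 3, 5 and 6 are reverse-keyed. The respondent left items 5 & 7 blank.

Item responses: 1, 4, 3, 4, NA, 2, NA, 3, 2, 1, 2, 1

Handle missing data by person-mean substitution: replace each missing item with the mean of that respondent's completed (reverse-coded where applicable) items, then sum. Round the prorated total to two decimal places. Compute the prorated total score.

27.60

Reverse-coded (reversed = (1+4) − raw = 5 − raw):
  item 1: 5 − 1 = 4
  item 2: 5 − 4 = 1
  item 3: 5 − 3 = 2
  item 6: 5 − 2 = 3
Completed scored items (10 of 12): 4, 1, 2, 4, 3, 3, 2, 1, 2, 1; sum = 23.
Person mean = 23 / 10 ≈ 2.3000
Prorated total = (23 / 10) × 12 = 27.60 (to 2 dp)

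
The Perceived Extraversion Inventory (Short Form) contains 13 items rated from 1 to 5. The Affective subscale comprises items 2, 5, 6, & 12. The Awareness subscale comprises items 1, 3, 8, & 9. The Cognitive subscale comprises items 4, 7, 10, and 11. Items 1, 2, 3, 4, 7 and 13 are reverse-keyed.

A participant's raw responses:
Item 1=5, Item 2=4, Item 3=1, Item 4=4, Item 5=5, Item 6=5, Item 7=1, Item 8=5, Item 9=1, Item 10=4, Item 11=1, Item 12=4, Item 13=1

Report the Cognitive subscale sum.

Cognitive items: 4, 7, 10, 11.
Of these, items 4 and 7 are reverse-keyed; reverse-coded value = 6 − response.
  item 4: 6 − 4 = 2
  item 7: 6 − 1 = 5
  item 10: 4
  item 11: 1
Sum = 2 + 5 + 4 + 1 = 12

12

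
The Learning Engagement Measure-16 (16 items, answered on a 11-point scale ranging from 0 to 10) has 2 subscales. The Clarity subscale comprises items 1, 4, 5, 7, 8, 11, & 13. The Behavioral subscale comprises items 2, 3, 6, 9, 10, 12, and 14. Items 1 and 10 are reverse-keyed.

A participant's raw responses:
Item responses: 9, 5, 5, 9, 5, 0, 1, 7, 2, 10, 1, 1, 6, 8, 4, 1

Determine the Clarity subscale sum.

Clarity items: 1, 4, 5, 7, 8, 11, 13.
Of these, item 1 is reverse-keyed; reverse-coded value = 10 − response.
  item 1: 10 − 9 = 1
  item 4: 9
  item 5: 5
  item 7: 1
  item 8: 7
  item 11: 1
  item 13: 6
Sum = 1 + 9 + 5 + 1 + 7 + 1 + 6 = 30

30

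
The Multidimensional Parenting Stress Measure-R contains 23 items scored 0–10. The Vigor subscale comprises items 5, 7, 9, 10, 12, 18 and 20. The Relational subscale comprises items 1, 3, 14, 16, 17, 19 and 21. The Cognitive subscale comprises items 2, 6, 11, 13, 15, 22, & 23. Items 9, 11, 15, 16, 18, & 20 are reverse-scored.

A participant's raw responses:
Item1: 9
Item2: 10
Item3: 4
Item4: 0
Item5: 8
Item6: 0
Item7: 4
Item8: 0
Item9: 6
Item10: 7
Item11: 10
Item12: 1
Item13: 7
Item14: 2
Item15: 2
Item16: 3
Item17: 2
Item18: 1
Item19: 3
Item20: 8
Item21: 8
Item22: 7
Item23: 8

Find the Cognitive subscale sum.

40

Cognitive items: 2, 6, 11, 13, 15, 22, 23.
Of these, items 11 and 15 are reverse-scored; reverse-coded value = 10 − response.
  item 2: 10
  item 6: 0
  item 11: 10 − 10 = 0
  item 13: 7
  item 15: 10 − 2 = 8
  item 22: 7
  item 23: 8
Sum = 10 + 0 + 0 + 7 + 8 + 7 + 8 = 40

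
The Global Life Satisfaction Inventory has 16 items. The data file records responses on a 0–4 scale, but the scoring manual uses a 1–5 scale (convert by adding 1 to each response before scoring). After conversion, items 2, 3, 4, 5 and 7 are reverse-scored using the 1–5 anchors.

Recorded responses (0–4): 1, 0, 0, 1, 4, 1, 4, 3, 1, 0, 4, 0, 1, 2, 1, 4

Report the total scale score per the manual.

Convert to 1–5: 2, 1, 1, 2, 5, 2, 5, 4, 2, 1, 5, 1, 2, 3, 2, 5
Reverse-coded (on a 1–5 scale, reversed = 6 − raw):
  item 2: 6 − 1 = 5
  item 3: 6 − 1 = 5
  item 4: 6 − 2 = 4
  item 5: 6 − 5 = 1
  item 7: 6 − 5 = 1
Scored: 2, 5, 5, 4, 1, 2, 1, 4, 2, 1, 5, 1, 2, 3, 2, 5
Total = 45

45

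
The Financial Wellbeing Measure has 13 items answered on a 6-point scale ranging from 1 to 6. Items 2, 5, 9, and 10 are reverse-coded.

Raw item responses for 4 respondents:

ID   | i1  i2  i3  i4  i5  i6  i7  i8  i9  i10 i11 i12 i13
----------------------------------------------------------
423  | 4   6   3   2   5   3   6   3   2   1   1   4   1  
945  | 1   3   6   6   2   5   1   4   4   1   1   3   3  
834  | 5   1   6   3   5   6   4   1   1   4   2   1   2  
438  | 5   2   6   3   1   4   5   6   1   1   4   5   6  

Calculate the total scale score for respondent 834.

47

Respondent 834 raw: 5, 1, 6, 3, 5, 6, 4, 1, 1, 4, 2, 1, 2.
Reverse-coded (reversed = (1+6) − raw = 7 − raw):
  item 1: 5
  item 2: 7 − 1 = 6
  item 3: 6
  item 4: 3
  item 5: 7 − 5 = 2
  item 6: 6
  item 7: 4
  item 8: 1
  item 9: 7 − 1 = 6
  item 10: 7 − 4 = 3
  item 11: 2
  item 12: 1
  item 13: 2
Sum = 5 + 6 + 6 + 3 + 2 + 6 + 4 + 1 + 6 + 3 + 2 + 1 + 2 = 47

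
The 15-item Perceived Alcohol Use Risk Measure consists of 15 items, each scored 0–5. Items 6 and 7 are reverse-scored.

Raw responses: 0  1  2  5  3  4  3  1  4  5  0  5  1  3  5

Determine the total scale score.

Reverse-coded items (reversed = (0+5) − raw = 5 − raw):
  item 6: 5 − 4 = 1
  item 7: 5 − 3 = 2
Scored responses: 0, 1, 2, 5, 3, 1, 2, 1, 4, 5, 0, 5, 1, 3, 5
Total = 0 + 1 + 2 + 5 + 3 + 1 + 2 + 1 + 4 + 5 + 0 + 5 + 1 + 3 + 5 = 38

38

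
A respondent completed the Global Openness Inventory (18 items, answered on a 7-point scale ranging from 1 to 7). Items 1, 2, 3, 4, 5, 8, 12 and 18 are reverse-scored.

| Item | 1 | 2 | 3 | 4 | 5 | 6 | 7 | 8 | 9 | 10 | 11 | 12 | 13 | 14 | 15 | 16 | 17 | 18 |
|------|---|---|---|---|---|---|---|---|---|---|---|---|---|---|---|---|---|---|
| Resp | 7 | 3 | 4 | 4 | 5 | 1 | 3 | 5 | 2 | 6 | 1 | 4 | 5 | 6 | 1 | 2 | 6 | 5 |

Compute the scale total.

Reverse-scored items use 8 − raw:
  item 1: 8 − 7 = 1
  item 2: 8 − 3 = 5
  item 3: 8 − 4 = 4
  item 4: 8 − 4 = 4
  item 5: 8 − 5 = 3
  item 8: 8 − 5 = 3
  item 12: 8 − 4 = 4
  item 18: 8 − 5 = 3
Scored items: 1, 5, 4, 4, 3, 1, 3, 3, 2, 6, 1, 4, 5, 6, 1, 2, 6, 3
Total = 1 + 5 + 4 + 4 + 3 + 1 + 3 + 3 + 2 + 6 + 1 + 4 + 5 + 6 + 1 + 2 + 6 + 3 = 60

60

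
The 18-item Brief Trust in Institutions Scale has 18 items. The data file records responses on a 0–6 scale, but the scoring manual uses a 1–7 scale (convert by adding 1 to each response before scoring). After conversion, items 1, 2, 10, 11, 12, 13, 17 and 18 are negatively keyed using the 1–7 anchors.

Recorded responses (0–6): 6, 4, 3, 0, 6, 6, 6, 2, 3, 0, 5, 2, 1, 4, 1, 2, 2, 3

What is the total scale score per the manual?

76

Convert to 1–7: 7, 5, 4, 1, 7, 7, 7, 3, 4, 1, 6, 3, 2, 5, 2, 3, 3, 4
Reverse-coded (reverse-coded value = 8 − response):
  item 1: 8 − 7 = 1
  item 2: 8 − 5 = 3
  item 10: 8 − 1 = 7
  item 11: 8 − 6 = 2
  item 12: 8 − 3 = 5
  item 13: 8 − 2 = 6
  item 17: 8 − 3 = 5
  item 18: 8 − 4 = 4
Scored: 1, 3, 4, 1, 7, 7, 7, 3, 4, 7, 2, 5, 6, 5, 2, 3, 5, 4
Total = 76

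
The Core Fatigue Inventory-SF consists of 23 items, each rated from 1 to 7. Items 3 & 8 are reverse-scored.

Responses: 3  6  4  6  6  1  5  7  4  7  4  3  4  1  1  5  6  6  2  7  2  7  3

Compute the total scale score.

Reverse-coded items (on a 1–7 scale, reversed = 8 − raw):
  item 3: 8 − 4 = 4
  item 8: 8 − 7 = 1
After reverse-coding: 3, 6, 4, 6, 6, 1, 5, 1, 4, 7, 4, 3, 4, 1, 1, 5, 6, 6, 2, 7, 2, 7, 3
Total = 3 + 6 + 4 + 6 + 6 + 1 + 5 + 1 + 4 + 7 + 4 + 3 + 4 + 1 + 1 + 5 + 6 + 6 + 2 + 7 + 2 + 7 + 3 = 94

94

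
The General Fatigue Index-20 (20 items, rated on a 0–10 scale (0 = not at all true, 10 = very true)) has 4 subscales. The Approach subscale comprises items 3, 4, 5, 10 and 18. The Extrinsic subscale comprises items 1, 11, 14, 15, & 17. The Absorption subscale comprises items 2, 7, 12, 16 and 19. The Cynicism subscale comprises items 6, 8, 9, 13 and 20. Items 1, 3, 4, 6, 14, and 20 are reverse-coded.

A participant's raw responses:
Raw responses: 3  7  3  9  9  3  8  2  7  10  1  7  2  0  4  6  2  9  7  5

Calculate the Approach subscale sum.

Approach items: 3, 4, 5, 10, 18.
Of these, items 3 and 4 are reverse-coded; on a 0–10 scale, reversed = 10 − raw.
  item 3: 10 − 3 = 7
  item 4: 10 − 9 = 1
  item 5: 9
  item 10: 10
  item 18: 9
Sum = 7 + 1 + 9 + 10 + 9 = 36

36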